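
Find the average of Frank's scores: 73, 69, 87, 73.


Add the scores:
73 + 69 + 87 + 73 = 302
Divide by the number of tests:
302 / 4 = 75.5

75.5


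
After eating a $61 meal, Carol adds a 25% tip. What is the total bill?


Calculate the tip:
25% of $61 = $15.25
Add tip to meal cost:
$61 + $15.25 = $76.25

$76.25


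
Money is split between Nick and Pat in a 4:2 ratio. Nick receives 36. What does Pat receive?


Find the multiplier:
36 / 4 = 9
Apply to Pat's share:
2 x 9 = 18

18


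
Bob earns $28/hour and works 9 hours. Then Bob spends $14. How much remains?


Calculate earnings:
9 x $28 = $252
Subtract spending:
$252 - $14 = $238

$238


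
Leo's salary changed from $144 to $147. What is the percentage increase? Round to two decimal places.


Find the absolute change:
|147 - 144| = 3
Divide by original and multiply by 100:
3 / 144 x 100 = 2.0833...% ≈ 2.08%

2.08%


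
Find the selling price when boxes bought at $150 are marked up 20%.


Calculate the markup amount:
20% of $150 = $30
Add to cost:
$150 + $30 = $180

$180


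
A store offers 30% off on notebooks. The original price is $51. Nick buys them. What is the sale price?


Calculate the discount amount:
30% of $51 = $15.30
Subtract from original:
$51 - $15.30 = $35.70

$35.70


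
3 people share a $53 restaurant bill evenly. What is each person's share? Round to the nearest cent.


Total bill: $53
Number of people: 3
Each pays: $53 / 3 = $17.6666... ≈ $17.67

$17.67


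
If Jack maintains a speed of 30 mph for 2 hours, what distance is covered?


Use the formula: distance = speed x time
Speed = 30 mph, Time = 2 hours
30 x 2 = 60 miles

60 miles


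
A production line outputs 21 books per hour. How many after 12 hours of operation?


Production rate: 21 books per hour
Time: 12 hours
Total: 21 x 12 = 252 books

252 books


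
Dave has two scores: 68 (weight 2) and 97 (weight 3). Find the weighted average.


Weighted sum:
2 x 68 + 3 x 97 = 427
Total weight:
2 + 3 = 5
Weighted average:
427 / 5 = 85.4

85.4


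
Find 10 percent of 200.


Convert percentage to decimal:
10% = 0.1
Multiply:
200 x 0.1 = 20

20


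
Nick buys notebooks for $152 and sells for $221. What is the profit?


Selling price = $221
Cost price = $152
Profit = selling price - cost price:
Profit = $221 - $152 = $69

$69


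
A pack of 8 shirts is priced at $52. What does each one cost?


Total cost: $52
Number of items: 8
Unit price: $52 / 8 = $6.50

$6.50


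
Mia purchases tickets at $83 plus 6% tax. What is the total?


Calculate the tax:
6% of $83 = $4.98
Add tax to price:
$83 + $4.98 = $87.98

$87.98


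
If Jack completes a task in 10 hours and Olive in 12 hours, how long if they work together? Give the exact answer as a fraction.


Jack's rate: 1/10 of the job per hour
Olive's rate: 1/12 of the job per hour
Combined rate: 1/10 + 1/12 = 11/60 per hour
Time = 1 / (11/60) = 60/11 hours (≈ 5.45 hours)

60/11 hours


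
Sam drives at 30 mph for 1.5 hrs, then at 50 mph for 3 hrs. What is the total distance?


Leg 1 distance:
30 x 1.5 = 45 miles
Leg 2 distance:
50 x 3 = 150 miles
Total distance:
45 + 150 = 195 miles

195 miles


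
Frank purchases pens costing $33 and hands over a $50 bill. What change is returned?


Start with the amount paid:
$50
Subtract the price:
$50 - $33 = $17

$17


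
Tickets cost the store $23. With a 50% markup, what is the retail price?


Calculate the markup amount:
50% of $23 = $11.50
Add to cost:
$23 + $11.50 = $34.50

$34.50


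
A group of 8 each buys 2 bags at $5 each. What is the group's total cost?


Cost per person:
2 x $5 = $10
Group total:
8 x $10 = $80

$80


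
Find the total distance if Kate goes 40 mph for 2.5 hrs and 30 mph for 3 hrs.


Leg 1 distance:
40 x 2.5 = 100 miles
Leg 2 distance:
30 x 3 = 90 miles
Total distance:
100 + 90 = 190 miles

190 miles


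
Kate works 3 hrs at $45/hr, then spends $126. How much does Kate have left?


Calculate earnings:
3 x $45 = $135
Subtract spending:
$135 - $126 = $9

$9


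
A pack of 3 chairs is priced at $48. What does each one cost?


Total cost: $48
Number of items: 3
Unit price: $48 / 3 = $16

$16


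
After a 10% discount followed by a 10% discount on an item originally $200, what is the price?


First discount:
10% of $200 = $20
Price after first discount:
$200 - $20 = $180
Second discount:
10% of $180 = $18
Final price:
$180 - $18 = $162

$162


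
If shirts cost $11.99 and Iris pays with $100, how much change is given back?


Start with the amount paid:
$100
Subtract the price:
$100 - $11.99 = $88.01

$88.01


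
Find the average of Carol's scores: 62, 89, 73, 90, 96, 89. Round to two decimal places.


Add the scores:
62 + 89 + 73 + 90 + 96 + 89 = 499
Divide by the number of tests:
499 / 6 = 83.1666... ≈ 83.17

83.17


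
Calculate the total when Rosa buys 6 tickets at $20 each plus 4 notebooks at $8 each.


Cost of tickets:
6 x $20 = $120
Cost of notebooks:
4 x $8 = $32
Add both:
$120 + $32 = $152

$152


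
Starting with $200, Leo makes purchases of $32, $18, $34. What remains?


Add up expenses:
$32 + $18 + $34 = $84
Subtract from budget:
$200 - $84 = $116

$116


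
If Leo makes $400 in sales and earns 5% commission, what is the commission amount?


Convert rate to decimal:
5% = 0.05
Multiply by sales:
$400 x 0.05 = $20

$20


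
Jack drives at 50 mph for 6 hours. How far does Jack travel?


Use the formula: distance = speed x time
Speed = 50 mph, Time = 6 hours
50 x 6 = 300 miles

300 miles


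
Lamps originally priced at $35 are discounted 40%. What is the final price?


Calculate the discount amount:
40% of $35 = $14
Subtract from original:
$35 - $14 = $21

$21


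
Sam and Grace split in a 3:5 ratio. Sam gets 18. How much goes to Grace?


Find the multiplier:
18 / 3 = 6
Apply to Grace's share:
5 x 6 = 30

30


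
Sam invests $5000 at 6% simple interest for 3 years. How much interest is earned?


Use the formula I = P x R x T / 100
P x R x T = 5000 x 6 x 3 = 90000
I = 90000 / 100 = $900

$900


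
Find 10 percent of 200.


Convert percentage to decimal:
10% = 0.1
Multiply:
200 x 0.1 = 20

20


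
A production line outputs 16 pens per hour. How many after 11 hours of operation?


Production rate: 16 pens per hour
Time: 11 hours
Total: 16 x 11 = 176 pens

176 pens


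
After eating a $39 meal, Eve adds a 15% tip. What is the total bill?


Calculate the tip:
15% of $39 = $5.85
Add tip to meal cost:
$39 + $5.85 = $44.85

$44.85


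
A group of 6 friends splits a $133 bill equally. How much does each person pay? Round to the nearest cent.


Total bill: $133
Number of people: 6
Each pays: $133 / 6 = $22.1666... ≈ $22.17

$22.17


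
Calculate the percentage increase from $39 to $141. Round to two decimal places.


Find the absolute change:
|141 - 39| = 102
Divide by original and multiply by 100:
102 / 39 x 100 = 261.5384...% ≈ 261.54%

261.54%


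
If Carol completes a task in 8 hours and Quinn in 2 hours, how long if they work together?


Carol's rate: 1/8 of the job per hour
Quinn's rate: 1/2 of the job per hour
Combined rate: 1/8 + 1/2 = 5/8 per hour
Time = 1 / (5/8) = 8/5 = 1.6 hours

1.6 hours


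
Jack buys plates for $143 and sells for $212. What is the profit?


Selling price = $212
Cost price = $143
Profit = selling price - cost price:
Profit = $212 - $143 = $69

$69


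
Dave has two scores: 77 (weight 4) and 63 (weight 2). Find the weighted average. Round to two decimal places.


Weighted sum:
4 x 77 + 2 x 63 = 434
Total weight:
4 + 2 = 6
Weighted average:
434 / 6 = 72.3333... ≈ 72.33

72.33


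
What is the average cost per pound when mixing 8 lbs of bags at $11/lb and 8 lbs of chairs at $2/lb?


Cost of bags:
8 x $11 = $88
Cost of chairs:
8 x $2 = $16
Total cost: $88 + $16 = $104
Total weight: 16 lbs
Average: $104 / 16 = $6.50/lb

$6.50/lb


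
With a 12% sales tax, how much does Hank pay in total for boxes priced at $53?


Calculate the tax:
12% of $53 = $6.36
Add tax to price:
$53 + $6.36 = $59.36

$59.36


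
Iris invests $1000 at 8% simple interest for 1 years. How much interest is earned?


Use the formula I = P x R x T / 100
P x R x T = 1000 x 8 x 1 = 8000
I = 8000 / 100 = $80

$80


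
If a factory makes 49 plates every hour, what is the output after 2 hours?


Production rate: 49 plates per hour
Time: 2 hours
Total: 49 x 2 = 98 plates

98 plates


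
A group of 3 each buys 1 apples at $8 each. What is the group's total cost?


Cost per person:
1 x $8 = $8
Group total:
3 x $8 = $24

$24


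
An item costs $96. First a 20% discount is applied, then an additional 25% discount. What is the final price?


First discount:
20% of $96 = $19.20
Price after first discount:
$96 - $19.20 = $76.80
Second discount:
25% of $76.80 = $19.20
Final price:
$76.80 - $19.20 = $57.60

$57.60


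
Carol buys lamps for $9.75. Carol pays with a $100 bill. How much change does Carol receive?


Start with the amount paid:
$100
Subtract the price:
$100 - $9.75 = $90.25

$90.25


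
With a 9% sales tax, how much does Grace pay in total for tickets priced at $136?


Calculate the tax:
9% of $136 = $12.24
Add tax to price:
$136 + $12.24 = $148.24

$148.24


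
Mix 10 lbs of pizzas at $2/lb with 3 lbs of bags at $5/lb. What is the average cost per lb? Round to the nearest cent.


Cost of pizzas:
10 x $2 = $20
Cost of bags:
3 x $5 = $15
Total cost: $20 + $15 = $35
Total weight: 13 lbs
Average: $35 / 13 = $2.6923... ≈ $2.69/lb

$2.69/lb


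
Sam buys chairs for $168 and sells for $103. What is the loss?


Selling price = $103
Cost price = $168
Loss = cost price - selling price:
Loss = $168 - $103 = $65

$65


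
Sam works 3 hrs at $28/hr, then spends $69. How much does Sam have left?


Calculate earnings:
3 x $28 = $84
Subtract spending:
$84 - $69 = $15

$15


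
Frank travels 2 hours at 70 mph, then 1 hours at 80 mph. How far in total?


Leg 1 distance:
70 x 2 = 140 miles
Leg 2 distance:
80 x 1 = 80 miles
Total distance:
140 + 80 = 220 miles

220 miles


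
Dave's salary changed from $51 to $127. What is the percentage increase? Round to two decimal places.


Find the absolute change:
|127 - 51| = 76
Divide by original and multiply by 100:
76 / 51 x 100 = 149.0196...% ≈ 149.02%

149.02%


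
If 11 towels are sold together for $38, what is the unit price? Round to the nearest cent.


Total cost: $38
Number of items: 11
Unit price: $38 / 11 = $3.4545... ≈ $3.45

$3.45


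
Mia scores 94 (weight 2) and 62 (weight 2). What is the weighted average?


Weighted sum:
2 x 94 + 2 x 62 = 312
Total weight:
2 + 2 = 4
Weighted average:
312 / 4 = 78

78


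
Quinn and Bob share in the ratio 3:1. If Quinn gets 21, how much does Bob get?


Find the multiplier:
21 / 3 = 7
Apply to Bob's share:
1 x 7 = 7

7


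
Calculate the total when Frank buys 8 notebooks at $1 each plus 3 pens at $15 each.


Cost of notebooks:
8 x $1 = $8
Cost of pens:
3 x $15 = $45
Add both:
$8 + $45 = $53

$53


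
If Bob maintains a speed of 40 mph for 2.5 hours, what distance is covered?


Use the formula: distance = speed x time
Speed = 40 mph, Time = 2.5 hours
40 x 2.5 = 100 miles

100 miles


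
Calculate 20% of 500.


Convert percentage to decimal:
20% = 0.2
Multiply:
500 x 0.2 = 100

100


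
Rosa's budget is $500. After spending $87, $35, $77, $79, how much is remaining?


Add up expenses:
$87 + $35 + $77 + $79 = $278
Subtract from budget:
$500 - $278 = $222

$222


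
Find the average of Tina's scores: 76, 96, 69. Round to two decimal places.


Add the scores:
76 + 96 + 69 = 241
Divide by the number of tests:
241 / 3 = 80.3333... ≈ 80.33

80.33


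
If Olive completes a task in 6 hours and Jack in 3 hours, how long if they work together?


Olive's rate: 1/6 of the job per hour
Jack's rate: 1/3 of the job per hour
Combined rate: 1/6 + 1/3 = 1/2 per hour
Time = 1 / (1/2) = 2 hours

2 hours


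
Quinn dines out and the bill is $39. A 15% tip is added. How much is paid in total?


Calculate the tip:
15% of $39 = $5.85
Add tip to meal cost:
$39 + $5.85 = $44.85

$44.85


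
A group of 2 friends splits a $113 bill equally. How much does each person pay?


Total bill: $113
Number of people: 2
Each pays: $113 / 2 = $56.50

$56.50


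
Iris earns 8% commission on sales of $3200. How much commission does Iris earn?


Convert rate to decimal:
8% = 0.08
Multiply by sales:
$3200 x 0.08 = $256

$256


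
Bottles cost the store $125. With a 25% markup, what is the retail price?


Calculate the markup amount:
25% of $125 = $31.25
Add to cost:
$125 + $31.25 = $156.25

$156.25


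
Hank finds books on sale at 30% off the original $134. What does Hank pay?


Calculate the discount amount:
30% of $134 = $40.20
Subtract from original:
$134 - $40.20 = $93.80

$93.80


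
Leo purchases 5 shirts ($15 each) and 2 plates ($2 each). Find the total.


Cost of shirts:
5 x $15 = $75
Cost of plates:
2 x $2 = $4
Add both:
$75 + $4 = $79

$79


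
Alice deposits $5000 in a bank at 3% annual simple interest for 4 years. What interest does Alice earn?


Use the formula I = P x R x T / 100
P x R x T = 5000 x 3 x 4 = 60000
I = 60000 / 100 = $600

$600


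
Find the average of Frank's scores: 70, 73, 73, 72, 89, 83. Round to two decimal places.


Add the scores:
70 + 73 + 73 + 72 + 89 + 83 = 460
Divide by the number of tests:
460 / 6 = 76.6666... ≈ 76.67

76.67


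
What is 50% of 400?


Convert percentage to decimal:
50% = 0.5
Multiply:
400 x 0.5 = 200

200


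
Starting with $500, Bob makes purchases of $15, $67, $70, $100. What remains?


Add up expenses:
$15 + $67 + $70 + $100 = $252
Subtract from budget:
$500 - $252 = $248

$248


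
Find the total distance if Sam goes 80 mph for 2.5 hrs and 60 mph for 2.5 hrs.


Leg 1 distance:
80 x 2.5 = 200 miles
Leg 2 distance:
60 x 2.5 = 150 miles
Total distance:
200 + 150 = 350 miles

350 miles


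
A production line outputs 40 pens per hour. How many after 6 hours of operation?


Production rate: 40 pens per hour
Time: 6 hours
Total: 40 x 6 = 240 pens

240 pens


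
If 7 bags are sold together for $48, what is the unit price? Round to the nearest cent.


Total cost: $48
Number of items: 7
Unit price: $48 / 7 = $6.8571... ≈ $6.86

$6.86


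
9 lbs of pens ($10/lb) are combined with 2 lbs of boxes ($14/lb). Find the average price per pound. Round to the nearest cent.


Cost of pens:
9 x $10 = $90
Cost of boxes:
2 x $14 = $28
Total cost: $90 + $28 = $118
Total weight: 11 lbs
Average: $118 / 11 = $10.7272... ≈ $10.73/lb

$10.73/lb


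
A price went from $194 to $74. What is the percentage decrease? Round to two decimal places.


Find the absolute change:
|74 - 194| = 120
Divide by original and multiply by 100:
120 / 194 x 100 = 61.8556...% ≈ 61.86%

61.86%


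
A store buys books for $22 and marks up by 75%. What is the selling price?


Calculate the markup amount:
75% of $22 = $16.50
Add to cost:
$22 + $16.50 = $38.50

$38.50


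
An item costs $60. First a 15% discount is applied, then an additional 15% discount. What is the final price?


First discount:
15% of $60 = $9
Price after first discount:
$60 - $9 = $51
Second discount:
15% of $51 = $7.65
Final price:
$51 - $7.65 = $43.35

$43.35


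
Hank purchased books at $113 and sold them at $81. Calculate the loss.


Selling price = $81
Cost price = $113
Loss = cost price - selling price:
Loss = $113 - $81 = $32

$32


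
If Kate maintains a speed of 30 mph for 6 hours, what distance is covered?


Use the formula: distance = speed x time
Speed = 30 mph, Time = 6 hours
30 x 6 = 180 miles

180 miles


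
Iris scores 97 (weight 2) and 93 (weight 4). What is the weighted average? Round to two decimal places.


Weighted sum:
2 x 97 + 4 x 93 = 566
Total weight:
2 + 4 = 6
Weighted average:
566 / 6 = 94.3333... ≈ 94.33

94.33


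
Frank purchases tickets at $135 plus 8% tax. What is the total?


Calculate the tax:
8% of $135 = $10.80
Add tax to price:
$135 + $10.80 = $145.80

$145.80


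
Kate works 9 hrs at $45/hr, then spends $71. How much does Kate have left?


Calculate earnings:
9 x $45 = $405
Subtract spending:
$405 - $71 = $334

$334


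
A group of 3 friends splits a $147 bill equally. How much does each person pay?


Total bill: $147
Number of people: 3
Each pays: $147 / 3 = $49

$49


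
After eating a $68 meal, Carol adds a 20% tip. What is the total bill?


Calculate the tip:
20% of $68 = $13.60
Add tip to meal cost:
$68 + $13.60 = $81.60

$81.60


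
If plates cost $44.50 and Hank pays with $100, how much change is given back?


Start with the amount paid:
$100
Subtract the price:
$100 - $44.50 = $55.50

$55.50


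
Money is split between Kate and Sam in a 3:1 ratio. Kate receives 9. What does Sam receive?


Find the multiplier:
9 / 3 = 3
Apply to Sam's share:
1 x 3 = 3

3


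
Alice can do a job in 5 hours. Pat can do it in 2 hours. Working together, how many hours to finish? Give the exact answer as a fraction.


Alice's rate: 1/5 of the job per hour
Pat's rate: 1/2 of the job per hour
Combined rate: 1/5 + 1/2 = 7/10 per hour
Time = 1 / (7/10) = 10/7 hours (≈ 1.43 hours)

10/7 hours


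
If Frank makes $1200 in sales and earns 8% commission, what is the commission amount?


Convert rate to decimal:
8% = 0.08
Multiply by sales:
$1200 x 0.08 = $96

$96


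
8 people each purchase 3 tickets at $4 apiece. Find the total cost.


Cost per person:
3 x $4 = $12
Group total:
8 x $12 = $96

$96


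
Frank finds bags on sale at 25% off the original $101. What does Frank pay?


Calculate the discount amount:
25% of $101 = $25.25
Subtract from original:
$101 - $25.25 = $75.75

$75.75


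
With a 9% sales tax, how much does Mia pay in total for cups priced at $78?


Calculate the tax:
9% of $78 = $7.02
Add tax to price:
$78 + $7.02 = $85.02

$85.02


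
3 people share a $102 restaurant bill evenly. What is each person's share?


Total bill: $102
Number of people: 3
Each pays: $102 / 3 = $34

$34


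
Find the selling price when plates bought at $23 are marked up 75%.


Calculate the markup amount:
75% of $23 = $17.25
Add to cost:
$23 + $17.25 = $40.25

$40.25


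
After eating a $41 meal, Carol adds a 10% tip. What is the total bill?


Calculate the tip:
10% of $41 = $4.10
Add tip to meal cost:
$41 + $4.10 = $45.10

$45.10


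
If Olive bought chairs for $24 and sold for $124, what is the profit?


Selling price = $124
Cost price = $24
Profit = selling price - cost price:
Profit = $124 - $24 = $100

$100


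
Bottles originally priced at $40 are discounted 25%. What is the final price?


Calculate the discount amount:
25% of $40 = $10
Subtract from original:
$40 - $10 = $30

$30


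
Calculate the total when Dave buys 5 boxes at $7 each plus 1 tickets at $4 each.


Cost of boxes:
5 x $7 = $35
Cost of tickets:
1 x $4 = $4
Add both:
$35 + $4 = $39

$39


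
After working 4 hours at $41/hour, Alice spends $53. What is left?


Calculate earnings:
4 x $41 = $164
Subtract spending:
$164 - $53 = $111

$111


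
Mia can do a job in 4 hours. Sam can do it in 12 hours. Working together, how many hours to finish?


Mia's rate: 1/4 of the job per hour
Sam's rate: 1/12 of the job per hour
Combined rate: 1/4 + 1/12 = 1/3 per hour
Time = 1 / (1/3) = 3 hours

3 hours


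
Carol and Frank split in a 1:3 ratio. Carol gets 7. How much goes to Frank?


Find the multiplier:
7 / 1 = 7
Apply to Frank's share:
3 x 7 = 21

21


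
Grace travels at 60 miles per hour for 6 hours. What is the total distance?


Use the formula: distance = speed x time
Speed = 60 mph, Time = 6 hours
60 x 6 = 360 miles

360 miles


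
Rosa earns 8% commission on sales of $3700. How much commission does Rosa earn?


Convert rate to decimal:
8% = 0.08
Multiply by sales:
$3700 x 0.08 = $296

$296


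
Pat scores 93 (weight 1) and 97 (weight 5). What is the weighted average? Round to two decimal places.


Weighted sum:
1 x 93 + 5 x 97 = 578
Total weight:
1 + 5 = 6
Weighted average:
578 / 6 = 96.3333... ≈ 96.33

96.33


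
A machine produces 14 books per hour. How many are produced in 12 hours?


Production rate: 14 books per hour
Time: 12 hours
Total: 14 x 12 = 168 books

168 books


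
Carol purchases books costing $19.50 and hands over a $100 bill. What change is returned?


Start with the amount paid:
$100
Subtract the price:
$100 - $19.50 = $80.50

$80.50


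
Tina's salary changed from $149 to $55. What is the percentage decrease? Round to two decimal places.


Find the absolute change:
|55 - 149| = 94
Divide by original and multiply by 100:
94 / 149 x 100 = 63.0872...% ≈ 63.09%

63.09%


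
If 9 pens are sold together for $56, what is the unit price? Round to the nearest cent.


Total cost: $56
Number of items: 9
Unit price: $56 / 9 = $6.2222... ≈ $6.22

$6.22


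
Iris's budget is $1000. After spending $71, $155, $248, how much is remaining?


Add up expenses:
$71 + $155 + $248 = $474
Subtract from budget:
$1000 - $474 = $526

$526


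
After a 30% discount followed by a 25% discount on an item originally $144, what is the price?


First discount:
30% of $144 = $43.20
Price after first discount:
$144 - $43.20 = $100.80
Second discount:
25% of $100.80 = $25.20
Final price:
$100.80 - $25.20 = $75.60

$75.60


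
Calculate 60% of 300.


Convert percentage to decimal:
60% = 0.6
Multiply:
300 x 0.6 = 180

180


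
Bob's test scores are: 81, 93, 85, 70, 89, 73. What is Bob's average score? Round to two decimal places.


Add the scores:
81 + 93 + 85 + 70 + 89 + 73 = 491
Divide by the number of tests:
491 / 6 = 81.8333... ≈ 81.83

81.83


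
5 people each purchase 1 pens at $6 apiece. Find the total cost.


Cost per person:
1 x $6 = $6
Group total:
5 x $6 = $30

$30


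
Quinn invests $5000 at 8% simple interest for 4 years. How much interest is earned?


Use the formula I = P x R x T / 100
P x R x T = 5000 x 8 x 4 = 160000
I = 160000 / 100 = $1600

$1600


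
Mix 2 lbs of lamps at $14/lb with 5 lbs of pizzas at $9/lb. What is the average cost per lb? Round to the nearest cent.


Cost of lamps:
2 x $14 = $28
Cost of pizzas:
5 x $9 = $45
Total cost: $28 + $45 = $73
Total weight: 7 lbs
Average: $73 / 7 = $10.4285... ≈ $10.43/lb

$10.43/lb


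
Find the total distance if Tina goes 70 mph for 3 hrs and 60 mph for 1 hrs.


Leg 1 distance:
70 x 3 = 210 miles
Leg 2 distance:
60 x 1 = 60 miles
Total distance:
210 + 60 = 270 miles

270 miles


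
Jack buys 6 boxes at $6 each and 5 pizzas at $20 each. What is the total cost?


Cost of boxes:
6 x $6 = $36
Cost of pizzas:
5 x $20 = $100
Add both:
$36 + $100 = $136

$136


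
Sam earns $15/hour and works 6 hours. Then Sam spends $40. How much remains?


Calculate earnings:
6 x $15 = $90
Subtract spending:
$90 - $40 = $50

$50


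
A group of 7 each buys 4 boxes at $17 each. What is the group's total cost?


Cost per person:
4 x $17 = $68
Group total:
7 x $68 = $476

$476


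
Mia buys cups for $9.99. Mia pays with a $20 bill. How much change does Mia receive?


Start with the amount paid:
$20
Subtract the price:
$20 - $9.99 = $10.01

$10.01


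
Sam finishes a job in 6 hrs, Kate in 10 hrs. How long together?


Sam's rate: 1/6 of the job per hour
Kate's rate: 1/10 of the job per hour
Combined rate: 1/6 + 1/10 = 4/15 per hour
Time = 1 / (4/15) = 15/4 = 3.75 hours

3.75 hours


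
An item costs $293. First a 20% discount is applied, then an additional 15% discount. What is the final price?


First discount:
20% of $293 = $58.60
Price after first discount:
$293 - $58.60 = $234.40
Second discount:
15% of $234.40 = $35.16
Final price:
$234.40 - $35.16 = $199.24

$199.24


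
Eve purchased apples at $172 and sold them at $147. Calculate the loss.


Selling price = $147
Cost price = $172
Loss = cost price - selling price:
Loss = $172 - $147 = $25

$25


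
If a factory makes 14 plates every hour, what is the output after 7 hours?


Production rate: 14 plates per hour
Time: 7 hours
Total: 14 x 7 = 98 plates

98 plates


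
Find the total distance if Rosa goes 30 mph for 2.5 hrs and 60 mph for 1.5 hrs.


Leg 1 distance:
30 x 2.5 = 75 miles
Leg 2 distance:
60 x 1.5 = 90 miles
Total distance:
75 + 90 = 165 miles

165 miles


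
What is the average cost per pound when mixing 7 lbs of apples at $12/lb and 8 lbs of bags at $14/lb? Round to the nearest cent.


Cost of apples:
7 x $12 = $84
Cost of bags:
8 x $14 = $112
Total cost: $84 + $112 = $196
Total weight: 15 lbs
Average: $196 / 15 = $13.0666... ≈ $13.07/lb

$13.07/lb


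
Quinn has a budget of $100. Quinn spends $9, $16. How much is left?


Add up expenses:
$9 + $16 = $25
Subtract from budget:
$100 - $25 = $75

$75


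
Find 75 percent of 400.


Convert percentage to decimal:
75% = 0.75
Multiply:
400 x 0.75 = 300

300


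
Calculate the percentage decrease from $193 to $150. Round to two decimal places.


Find the absolute change:
|150 - 193| = 43
Divide by original and multiply by 100:
43 / 193 x 100 = 22.2797...% ≈ 22.28%

22.28%


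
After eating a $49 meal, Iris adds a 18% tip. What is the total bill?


Calculate the tip:
18% of $49 = $8.82
Add tip to meal cost:
$49 + $8.82 = $57.82

$57.82


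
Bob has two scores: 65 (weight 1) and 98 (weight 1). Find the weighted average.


Weighted sum:
1 x 65 + 1 x 98 = 163
Total weight:
1 + 1 = 2
Weighted average:
163 / 2 = 81.5

81.5


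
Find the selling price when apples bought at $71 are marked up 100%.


Calculate the markup amount:
100% of $71 = $71
Add to cost:
$71 + $71 = $142

$142


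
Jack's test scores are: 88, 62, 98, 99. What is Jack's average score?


Add the scores:
88 + 62 + 98 + 99 = 347
Divide by the number of tests:
347 / 4 = 86.75

86.75


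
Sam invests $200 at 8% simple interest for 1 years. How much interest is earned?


Use the formula I = P x R x T / 100
P x R x T = 200 x 8 x 1 = 1600
I = 1600 / 100 = $16

$16


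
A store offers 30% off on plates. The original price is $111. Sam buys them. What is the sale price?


Calculate the discount amount:
30% of $111 = $33.30
Subtract from original:
$111 - $33.30 = $77.70

$77.70


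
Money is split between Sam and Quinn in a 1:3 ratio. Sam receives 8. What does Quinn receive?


Find the multiplier:
8 / 1 = 8
Apply to Quinn's share:
3 x 8 = 24

24


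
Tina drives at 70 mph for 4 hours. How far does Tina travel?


Use the formula: distance = speed x time
Speed = 70 mph, Time = 4 hours
70 x 4 = 280 miles

280 miles


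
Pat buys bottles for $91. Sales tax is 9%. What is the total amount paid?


Calculate the tax:
9% of $91 = $8.19
Add tax to price:
$91 + $8.19 = $99.19

$99.19


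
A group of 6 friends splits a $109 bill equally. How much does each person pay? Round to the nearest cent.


Total bill: $109
Number of people: 6
Each pays: $109 / 6 = $18.1666... ≈ $18.17

$18.17


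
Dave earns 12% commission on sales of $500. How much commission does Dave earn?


Convert rate to decimal:
12% = 0.12
Multiply by sales:
$500 x 0.12 = $60

$60


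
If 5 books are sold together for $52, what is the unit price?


Total cost: $52
Number of items: 5
Unit price: $52 / 5 = $10.40

$10.40


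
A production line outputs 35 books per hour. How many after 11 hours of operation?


Production rate: 35 books per hour
Time: 11 hours
Total: 35 x 11 = 385 books

385 books


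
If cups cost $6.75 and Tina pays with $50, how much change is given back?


Start with the amount paid:
$50
Subtract the price:
$50 - $6.75 = $43.25

$43.25


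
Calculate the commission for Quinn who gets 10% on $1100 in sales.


Convert rate to decimal:
10% = 0.1
Multiply by sales:
$1100 x 0.1 = $110

$110


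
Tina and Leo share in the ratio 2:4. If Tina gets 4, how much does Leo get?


Find the multiplier:
4 / 2 = 2
Apply to Leo's share:
4 x 2 = 8

8


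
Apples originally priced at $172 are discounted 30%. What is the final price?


Calculate the discount amount:
30% of $172 = $51.60
Subtract from original:
$172 - $51.60 = $120.40

$120.40


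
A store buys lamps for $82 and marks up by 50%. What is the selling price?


Calculate the markup amount:
50% of $82 = $41
Add to cost:
$82 + $41 = $123

$123


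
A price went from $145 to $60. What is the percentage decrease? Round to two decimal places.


Find the absolute change:
|60 - 145| = 85
Divide by original and multiply by 100:
85 / 145 x 100 = 58.6206...% ≈ 58.62%

58.62%


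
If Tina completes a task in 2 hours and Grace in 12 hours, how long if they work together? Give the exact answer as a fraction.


Tina's rate: 1/2 of the job per hour
Grace's rate: 1/12 of the job per hour
Combined rate: 1/2 + 1/12 = 7/12 per hour
Time = 1 / (7/12) = 12/7 hours (≈ 1.71 hours)

12/7 hours


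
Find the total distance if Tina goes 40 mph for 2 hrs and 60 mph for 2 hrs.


Leg 1 distance:
40 x 2 = 80 miles
Leg 2 distance:
60 x 2 = 120 miles
Total distance:
80 + 120 = 200 miles

200 miles


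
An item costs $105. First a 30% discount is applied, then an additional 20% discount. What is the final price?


First discount:
30% of $105 = $31.50
Price after first discount:
$105 - $31.50 = $73.50
Second discount:
20% of $73.50 = $14.70
Final price:
$73.50 - $14.70 = $58.80

$58.80


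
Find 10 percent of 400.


Convert percentage to decimal:
10% = 0.1
Multiply:
400 x 0.1 = 40

40


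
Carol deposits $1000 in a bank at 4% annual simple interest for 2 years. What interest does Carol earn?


Use the formula I = P x R x T / 100
P x R x T = 1000 x 4 x 2 = 8000
I = 8000 / 100 = $80

$80


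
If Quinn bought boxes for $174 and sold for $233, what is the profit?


Selling price = $233
Cost price = $174
Profit = selling price - cost price:
Profit = $233 - $174 = $59

$59


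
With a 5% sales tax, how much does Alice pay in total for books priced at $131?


Calculate the tax:
5% of $131 = $6.55
Add tax to price:
$131 + $6.55 = $137.55

$137.55


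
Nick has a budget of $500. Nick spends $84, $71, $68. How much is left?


Add up expenses:
$84 + $71 + $68 = $223
Subtract from budget:
$500 - $223 = $277

$277


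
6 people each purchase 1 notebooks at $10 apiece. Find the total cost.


Cost per person:
1 x $10 = $10
Group total:
6 x $10 = $60

$60


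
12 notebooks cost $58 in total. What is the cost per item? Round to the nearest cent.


Total cost: $58
Number of items: 12
Unit price: $58 / 12 = $4.8333... ≈ $4.83

$4.83


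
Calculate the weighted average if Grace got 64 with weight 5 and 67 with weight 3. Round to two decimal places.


Weighted sum:
5 x 64 + 3 x 67 = 521
Total weight:
5 + 3 = 8
Weighted average:
521 / 8 = 65.125 ≈ 65.13

65.13


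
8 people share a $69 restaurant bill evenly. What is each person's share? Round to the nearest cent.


Total bill: $69
Number of people: 8
Each pays: $69 / 8 = $8.625 ≈ $8.63

$8.63


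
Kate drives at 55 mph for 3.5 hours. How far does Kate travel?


Use the formula: distance = speed x time
Speed = 55 mph, Time = 3.5 hours
55 x 3.5 = 192.5 miles

192.5 miles


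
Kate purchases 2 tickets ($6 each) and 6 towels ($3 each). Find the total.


Cost of tickets:
2 x $6 = $12
Cost of towels:
6 x $3 = $18
Add both:
$12 + $18 = $30

$30


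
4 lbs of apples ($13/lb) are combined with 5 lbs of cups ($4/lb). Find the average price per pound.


Cost of apples:
4 x $13 = $52
Cost of cups:
5 x $4 = $20
Total cost: $52 + $20 = $72
Total weight: 9 lbs
Average: $72 / 9 = $8/lb

$8/lb


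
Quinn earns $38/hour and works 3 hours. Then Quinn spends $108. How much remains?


Calculate earnings:
3 x $38 = $114
Subtract spending:
$114 - $108 = $6

$6


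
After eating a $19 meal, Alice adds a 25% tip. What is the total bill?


Calculate the tip:
25% of $19 = $4.75
Add tip to meal cost:
$19 + $4.75 = $23.75

$23.75


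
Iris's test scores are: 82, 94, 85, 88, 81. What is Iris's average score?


Add the scores:
82 + 94 + 85 + 88 + 81 = 430
Divide by the number of tests:
430 / 5 = 86

86


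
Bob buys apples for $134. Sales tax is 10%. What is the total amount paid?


Calculate the tax:
10% of $134 = $13.40
Add tax to price:
$134 + $13.40 = $147.40

$147.40


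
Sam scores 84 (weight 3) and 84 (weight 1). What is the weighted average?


Weighted sum:
3 x 84 + 1 x 84 = 336
Total weight:
3 + 1 = 4
Weighted average:
336 / 4 = 84

84


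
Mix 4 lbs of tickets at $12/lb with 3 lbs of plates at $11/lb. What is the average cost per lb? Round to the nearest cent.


Cost of tickets:
4 x $12 = $48
Cost of plates:
3 x $11 = $33
Total cost: $48 + $33 = $81
Total weight: 7 lbs
Average: $81 / 7 = $11.5714... ≈ $11.57/lb

$11.57/lb


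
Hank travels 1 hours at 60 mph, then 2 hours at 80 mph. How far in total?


Leg 1 distance:
60 x 1 = 60 miles
Leg 2 distance:
80 x 2 = 160 miles
Total distance:
60 + 160 = 220 miles

220 miles


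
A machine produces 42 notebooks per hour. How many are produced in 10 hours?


Production rate: 42 notebooks per hour
Time: 10 hours
Total: 42 x 10 = 420 notebooks

420 notebooks


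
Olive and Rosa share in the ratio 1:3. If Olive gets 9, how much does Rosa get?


Find the multiplier:
9 / 1 = 9
Apply to Rosa's share:
3 x 9 = 27

27


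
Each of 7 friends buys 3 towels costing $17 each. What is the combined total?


Cost per person:
3 x $17 = $51
Group total:
7 x $51 = $357

$357


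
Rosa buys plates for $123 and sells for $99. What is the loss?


Selling price = $99
Cost price = $123
Loss = cost price - selling price:
Loss = $123 - $99 = $24

$24


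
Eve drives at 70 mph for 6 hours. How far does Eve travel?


Use the formula: distance = speed x time
Speed = 70 mph, Time = 6 hours
70 x 6 = 420 miles

420 miles


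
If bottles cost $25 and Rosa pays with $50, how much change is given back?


Start with the amount paid:
$50
Subtract the price:
$50 - $25 = $25

$25


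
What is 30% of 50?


Convert percentage to decimal:
30% = 0.3
Multiply:
50 x 0.3 = 15

15


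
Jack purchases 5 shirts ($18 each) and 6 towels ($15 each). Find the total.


Cost of shirts:
5 x $18 = $90
Cost of towels:
6 x $15 = $90
Add both:
$90 + $90 = $180

$180


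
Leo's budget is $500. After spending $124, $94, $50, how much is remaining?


Add up expenses:
$124 + $94 + $50 = $268
Subtract from budget:
$500 - $268 = $232

$232


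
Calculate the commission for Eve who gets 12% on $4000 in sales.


Convert rate to decimal:
12% = 0.12
Multiply by sales:
$4000 x 0.12 = $480

$480


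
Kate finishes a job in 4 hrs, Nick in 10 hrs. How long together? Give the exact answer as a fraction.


Kate's rate: 1/4 of the job per hour
Nick's rate: 1/10 of the job per hour
Combined rate: 1/4 + 1/10 = 7/20 per hour
Time = 1 / (7/20) = 20/7 hours (≈ 2.86 hours)

20/7 hours


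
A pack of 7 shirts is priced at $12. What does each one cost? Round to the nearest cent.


Total cost: $12
Number of items: 7
Unit price: $12 / 7 = $1.7142... ≈ $1.71

$1.71


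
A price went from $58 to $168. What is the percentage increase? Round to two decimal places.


Find the absolute change:
|168 - 58| = 110
Divide by original and multiply by 100:
110 / 58 x 100 = 189.6551...% ≈ 189.66%

189.66%


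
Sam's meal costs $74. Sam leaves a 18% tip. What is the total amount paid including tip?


Calculate the tip:
18% of $74 = $13.32
Add tip to meal cost:
$74 + $13.32 = $87.32

$87.32


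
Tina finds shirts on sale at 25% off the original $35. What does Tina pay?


Calculate the discount amount:
25% of $35 = $8.75
Subtract from original:
$35 - $8.75 = $26.25

$26.25


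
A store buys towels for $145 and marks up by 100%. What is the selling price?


Calculate the markup amount:
100% of $145 = $145
Add to cost:
$145 + $145 = $290

$290


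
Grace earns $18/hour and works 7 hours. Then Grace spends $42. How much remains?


Calculate earnings:
7 x $18 = $126
Subtract spending:
$126 - $42 = $84

$84


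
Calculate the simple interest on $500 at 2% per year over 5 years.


Use the formula I = P x R x T / 100
P x R x T = 500 x 2 x 5 = 5000
I = 5000 / 100 = $50

$50


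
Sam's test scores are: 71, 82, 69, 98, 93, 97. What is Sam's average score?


Add the scores:
71 + 82 + 69 + 98 + 93 + 97 = 510
Divide by the number of tests:
510 / 6 = 85

85


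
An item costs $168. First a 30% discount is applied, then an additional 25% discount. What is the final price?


First discount:
30% of $168 = $50.40
Price after first discount:
$168 - $50.40 = $117.60
Second discount:
25% of $117.60 = $29.40
Final price:
$117.60 - $29.40 = $88.20

$88.20


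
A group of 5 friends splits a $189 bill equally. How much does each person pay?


Total bill: $189
Number of people: 5
Each pays: $189 / 5 = $37.80

$37.80


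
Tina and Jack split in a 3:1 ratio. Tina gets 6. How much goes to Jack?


Find the multiplier:
6 / 3 = 2
Apply to Jack's share:
1 x 2 = 2

2


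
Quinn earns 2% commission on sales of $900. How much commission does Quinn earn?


Convert rate to decimal:
2% = 0.02
Multiply by sales:
$900 x 0.02 = $18

$18


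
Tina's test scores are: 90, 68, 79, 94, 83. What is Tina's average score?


Add the scores:
90 + 68 + 79 + 94 + 83 = 414
Divide by the number of tests:
414 / 5 = 82.8

82.8


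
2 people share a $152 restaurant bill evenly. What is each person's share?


Total bill: $152
Number of people: 2
Each pays: $152 / 2 = $76

$76


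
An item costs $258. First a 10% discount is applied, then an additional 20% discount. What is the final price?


First discount:
10% of $258 = $25.80
Price after first discount:
$258 - $25.80 = $232.20
Second discount:
20% of $232.20 = $46.44
Final price:
$232.20 - $46.44 = $185.76

$185.76


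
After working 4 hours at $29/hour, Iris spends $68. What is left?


Calculate earnings:
4 x $29 = $116
Subtract spending:
$116 - $68 = $48

$48


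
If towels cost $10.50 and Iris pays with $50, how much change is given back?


Start with the amount paid:
$50
Subtract the price:
$50 - $10.50 = $39.50

$39.50


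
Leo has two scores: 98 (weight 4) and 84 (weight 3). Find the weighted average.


Weighted sum:
4 x 98 + 3 x 84 = 644
Total weight:
4 + 3 = 7
Weighted average:
644 / 7 = 92

92


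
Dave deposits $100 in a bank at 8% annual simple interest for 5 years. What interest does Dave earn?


Use the formula I = P x R x T / 100
P x R x T = 100 x 8 x 5 = 4000
I = 4000 / 100 = $40

$40


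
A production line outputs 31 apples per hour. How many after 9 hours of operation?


Production rate: 31 apples per hour
Time: 9 hours
Total: 31 x 9 = 279 apples

279 apples


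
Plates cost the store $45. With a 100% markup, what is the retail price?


Calculate the markup amount:
100% of $45 = $45
Add to cost:
$45 + $45 = $90

$90


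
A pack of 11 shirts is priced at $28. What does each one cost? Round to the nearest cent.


Total cost: $28
Number of items: 11
Unit price: $28 / 11 = $2.5454... ≈ $2.55

$2.55


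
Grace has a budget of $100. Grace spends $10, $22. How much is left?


Add up expenses:
$10 + $22 = $32
Subtract from budget:
$100 - $32 = $68

$68
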